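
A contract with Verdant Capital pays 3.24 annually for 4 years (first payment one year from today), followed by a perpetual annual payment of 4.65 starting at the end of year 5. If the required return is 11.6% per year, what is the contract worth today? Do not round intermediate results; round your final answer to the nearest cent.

PV of 4-year annuity: 3.24 × [1 − (1+0.116)^−4] / 0.116 = 9.92450
Perpetuity value at year 4: 4.65 / 0.116 = 40.08621
PV of perpetuity: 40.08621 / (1+0.116)^4 = 25.84272
Total PV = 9.92450 + 25.84272 = 35.76721

35.77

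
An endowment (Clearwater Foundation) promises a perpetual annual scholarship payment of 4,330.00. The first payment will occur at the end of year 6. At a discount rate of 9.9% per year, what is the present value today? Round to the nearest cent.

Value at end of year 5: C / r = 4,330.00 / 0.099 = 43,737.3737
Discount to today: PV = 43,737.3737 / (1 + 0.099)^5 = 43,737.3737 / 1.603203 = 27,281.25

27281.25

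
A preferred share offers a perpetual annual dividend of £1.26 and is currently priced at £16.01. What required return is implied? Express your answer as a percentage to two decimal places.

7.87%

P = C/r ⇒ r = C/P = £1.26/£16.01 = 0.078701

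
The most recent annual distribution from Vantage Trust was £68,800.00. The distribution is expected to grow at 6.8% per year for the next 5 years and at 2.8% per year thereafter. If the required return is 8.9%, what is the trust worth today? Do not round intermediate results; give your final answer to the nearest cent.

D_1 = 73478.40000
D_2 = 78474.93120
D_3 = 83811.22652
D_4 = 89510.38993
D_5 = 95597.09644
Terminal value at year 5: TV = D_5×(1+g_2)/(r−g_2) = 98273.81514/0.061 = 1611046.14984
P_0 = D_1/(1+r)^1 + D_2/(1+r)^2 + D_3/(1+r)^3 + D_4/(1+r)^4 + D_5/(1+r)^5 + TV/(1+r)^5
    = 67473.27824 + 66172.14064 + 64896.09385 + 63644.65402 + 62417.34665 + 1051885.77627 = 1376489.28967

£1376489.29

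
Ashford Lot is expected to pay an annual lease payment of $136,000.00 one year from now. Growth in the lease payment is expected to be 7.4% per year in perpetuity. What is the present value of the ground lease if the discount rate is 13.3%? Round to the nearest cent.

$2305084.75

Growing perpetuity: P = D₁ / (r − g) = $136,000.0000 / (0.133 − 0.074) = $2,305,084.75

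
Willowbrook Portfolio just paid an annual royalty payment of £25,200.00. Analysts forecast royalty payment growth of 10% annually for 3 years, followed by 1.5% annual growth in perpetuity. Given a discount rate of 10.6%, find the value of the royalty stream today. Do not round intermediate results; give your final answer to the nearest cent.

D_1 = 27720.00000
D_2 = 30492.00000
D_3 = 33541.20000
Terminal value at year 3: TV = D_3×(1+g_2)/(r−g_2) = 34044.31800/0.091 = 374113.38462
P_0 = D_1/(1+r)^1 + D_2/(1+r)^2 + D_3/(1+r)^3 + TV/(1+r)^3
    = 25063.29114 + 24927.32392 + 24792.09431 + 276527.20579 = 351309.91516

£351309.92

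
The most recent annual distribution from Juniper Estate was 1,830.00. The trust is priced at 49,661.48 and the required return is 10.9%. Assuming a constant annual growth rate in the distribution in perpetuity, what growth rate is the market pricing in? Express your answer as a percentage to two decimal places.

P = D₀(1+g)/(r−g) ⇒ P(r−g) = D₀(1+g) ⇒ g(P+D₀) = P·r − D₀
g = (P·r − D₀)/(P + D₀) = (49,661.48×0.109 − 1,830.00) / (49,661.48 + 1,830.00) = 0.069586

6.96%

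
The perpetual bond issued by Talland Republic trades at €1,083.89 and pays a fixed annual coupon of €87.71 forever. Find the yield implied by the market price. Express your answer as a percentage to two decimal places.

P = C/r ⇒ r = C/P = €87.71/€1,083.89 = 0.080921

8.09%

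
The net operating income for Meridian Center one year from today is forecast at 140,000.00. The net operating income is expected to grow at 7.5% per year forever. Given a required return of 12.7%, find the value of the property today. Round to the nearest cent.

2692307.69

Growing perpetuity: P = D₁ / (r − g) = 140,000.0000 / (0.127 − 0.075) = 2,692,307.69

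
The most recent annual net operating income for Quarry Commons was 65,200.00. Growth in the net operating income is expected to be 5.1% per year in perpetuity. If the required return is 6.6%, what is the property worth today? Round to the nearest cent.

4568346.67

D₁ = D₀ × (1 + g) = 65,200.00 × 1.051 = 68,525.2000
Growing perpetuity: P = D₁ / (r − g) = 68,525.2000 / (0.066 − 0.051) = 4,568,346.67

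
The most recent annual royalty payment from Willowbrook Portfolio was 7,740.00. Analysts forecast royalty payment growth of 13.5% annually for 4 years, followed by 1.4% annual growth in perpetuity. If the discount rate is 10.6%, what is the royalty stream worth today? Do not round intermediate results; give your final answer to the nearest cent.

D_1 = 8784.90000
D_2 = 9970.86150
D_3 = 11316.92780
D_4 = 12844.71306
Terminal value at year 4: TV = D_4×(1+g_2)/(r−g_2) = 13024.53904/0.092 = 141571.07651
P_0 = D_1/(1+r)^1 + D_2/(1+r)^2 + D_3/(1+r)^3 + D_4/(1+r)^4 + TV/(1+r)^4
    = 7942.94756 + 8151.21653 + 8364.94644 + 8584.28047 + 94613.70002 = 127657.09101

127657.09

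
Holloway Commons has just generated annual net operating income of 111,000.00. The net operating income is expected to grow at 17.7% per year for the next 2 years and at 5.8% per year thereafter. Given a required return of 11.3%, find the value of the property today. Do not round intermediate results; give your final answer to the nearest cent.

D_1 = 130647.00000
D_2 = 153771.51900
Terminal value at year 2: TV = D_2×(1+g_2)/(r−g_2) = 162690.26710/0.055 = 2958004.85640
P_0 = D_1/(1+r)^1 + D_2/(1+r)^2 + TV/(1+r)^2
    = 117382.74933 + 124132.52108 + 2387858.31450 = 2629373.58491

2629373.58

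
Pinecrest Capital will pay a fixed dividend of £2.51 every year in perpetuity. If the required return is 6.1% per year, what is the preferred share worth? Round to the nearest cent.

Level perpetuity: PV = C / r = £2.51 / 0.061 = £41.15

£41.15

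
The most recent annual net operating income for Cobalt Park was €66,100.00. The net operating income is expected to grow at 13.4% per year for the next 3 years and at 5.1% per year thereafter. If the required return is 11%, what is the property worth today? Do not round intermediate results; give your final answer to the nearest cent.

€1462515.81

D_1 = 74957.40000
D_2 = 85001.69160
D_3 = 96391.91827
Terminal value at year 3: TV = D_3×(1+g_2)/(r−g_2) = 101307.90611/0.059 = 1717083.15435
P_0 = D_1/(1+r)^1 + D_2/(1+r)^2 + D_3/(1+r)^3 + TV/(1+r)^3
    = 67529.18919 + 68989.27977 + 70480.93987 + 1255516.40343 = 1462515.81226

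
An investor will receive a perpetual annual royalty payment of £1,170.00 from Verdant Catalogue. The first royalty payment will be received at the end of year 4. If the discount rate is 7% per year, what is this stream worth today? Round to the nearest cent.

£13643.84

Value at end of year 3: C / r = £1,170.00 / 0.07 = £16,714.2857
Discount to today: PV = £16,714.2857 / (1 + 0.07)^3 = £16,714.2857 / 1.225043 = £13,643.84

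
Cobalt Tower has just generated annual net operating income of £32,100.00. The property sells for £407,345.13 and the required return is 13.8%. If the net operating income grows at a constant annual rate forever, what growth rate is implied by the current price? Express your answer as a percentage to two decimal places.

5.49%

P = D₀(1+g)/(r−g) ⇒ P(r−g) = D₀(1+g) ⇒ g(P+D₀) = P·r − D₀
g = (P·r − D₀)/(P + D₀) = (£407,345.13×0.138 − £32,100.00) / (£407,345.13 + £32,100.00) = 0.054873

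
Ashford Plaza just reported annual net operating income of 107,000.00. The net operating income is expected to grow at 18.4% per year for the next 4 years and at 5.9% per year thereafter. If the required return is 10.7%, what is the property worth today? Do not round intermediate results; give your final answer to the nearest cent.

3597048.43

D_1 = 126688.00000
D_2 = 149998.59200
D_3 = 177598.33293
D_4 = 210276.42619
Terminal value at year 4: TV = D_4×(1+g_2)/(r−g_2) = 222682.73533/0.048 = 4639223.65275
P_0 = D_1/(1+r)^1 + D_2/(1+r)^2 + D_3/(1+r)^3 + D_4/(1+r)^4 + TV/(1+r)^4
    = 114442.63776 + 122402.96577 + 130916.99320 + 140023.23392 + 3089262.59833 = 3597048.42898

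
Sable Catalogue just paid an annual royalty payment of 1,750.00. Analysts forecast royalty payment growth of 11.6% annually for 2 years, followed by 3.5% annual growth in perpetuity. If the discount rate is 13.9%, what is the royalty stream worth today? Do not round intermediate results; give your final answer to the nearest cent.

20114.30

D_1 = 1953.00000
D_2 = 2179.54800
Terminal value at year 2: TV = D_2×(1+g_2)/(r−g_2) = 2255.83218/0.104 = 21690.69404
P_0 = D_1/(1+r)^1 + D_2/(1+r)^2 + TV/(1+r)^2
    = 1714.66198 + 1680.03755 + 16719.60451 = 20114.30405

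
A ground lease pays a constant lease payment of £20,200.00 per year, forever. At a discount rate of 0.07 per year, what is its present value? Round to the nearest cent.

£288571.43

Level perpetuity: PV = C / r = £20,200.00 / 0.07 = £288,571.43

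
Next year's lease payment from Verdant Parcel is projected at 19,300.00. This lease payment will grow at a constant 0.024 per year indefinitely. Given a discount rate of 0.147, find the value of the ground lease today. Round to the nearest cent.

Growing perpetuity: P = D₁ / (r − g) = 19,300.0000 / (0.147 − 0.024) = 156,910.57

156910.57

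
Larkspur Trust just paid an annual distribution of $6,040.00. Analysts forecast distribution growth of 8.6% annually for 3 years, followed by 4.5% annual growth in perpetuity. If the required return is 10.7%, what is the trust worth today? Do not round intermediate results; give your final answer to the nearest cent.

D_1 = 6559.44000
D_2 = 7123.55184
D_3 = 7736.17730
Terminal value at year 3: TV = D_3×(1+g_2)/(r−g_2) = 8084.30528/0.062 = 130392.02059
P_0 = D_1/(1+r)^1 + D_2/(1+r)^2 + D_3/(1+r)^3 + TV/(1+r)^3
    = 5925.42005 + 5813.01371 + 5702.73974 + 96118.75850 = 113559.93201

$113559.93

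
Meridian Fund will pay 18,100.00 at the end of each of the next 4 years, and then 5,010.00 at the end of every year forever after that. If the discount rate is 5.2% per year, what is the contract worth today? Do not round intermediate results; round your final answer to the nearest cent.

PV of 4-year annuity: 18,100.00 × [1 − (1+0.052)^−4] / 0.052 = 63884.64589
Perpetuity value at year 4: 5,010.00 / 0.052 = 96346.15385
PV of perpetuity: 96346.15385 / (1+0.052)^4 = 78663.16623
Total PV = 63884.64589 + 78663.16623 = 142547.81212

142547.81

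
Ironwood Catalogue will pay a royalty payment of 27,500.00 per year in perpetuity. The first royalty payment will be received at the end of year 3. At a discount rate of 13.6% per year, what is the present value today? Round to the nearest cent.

Value at end of year 2: C / r = 27,500.00 / 0.136 = 202,205.8824
Discount to today: PV = 202,205.8824 / (1 + 0.136)^2 = 202,205.8824 / 1.290496 = 156,688.50

156688.50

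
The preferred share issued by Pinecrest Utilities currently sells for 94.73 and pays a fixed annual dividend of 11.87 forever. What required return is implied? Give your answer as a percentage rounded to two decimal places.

12.53%

P = C/r ⇒ r = C/P = 11.87/94.73 = 0.125303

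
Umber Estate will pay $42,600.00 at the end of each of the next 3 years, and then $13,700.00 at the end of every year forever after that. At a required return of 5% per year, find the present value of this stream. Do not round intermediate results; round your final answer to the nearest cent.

PV of 3-year annuity: $42,600.00 × [1 − (1+0.05)^−3] / 0.05 = 116010.36605
Perpetuity value at year 3: $13,700.00 / 0.05 = 274000.00000
PV of perpetuity: 274000.00000 / (1+0.05)^3 = 236691.50200
Total PV = 116010.36605 + 236691.50200 = 352701.86805

$352701.87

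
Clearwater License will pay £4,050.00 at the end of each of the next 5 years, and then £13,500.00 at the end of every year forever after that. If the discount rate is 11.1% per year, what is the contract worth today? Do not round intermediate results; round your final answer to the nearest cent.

£86783.08

PV of 5-year annuity: £4,050.00 × [1 − (1+0.111)^−5] / 0.111 = 14930.80540
Perpetuity value at year 5: £13,500.00 / 0.111 = 121621.62162
PV of perpetuity: 121621.62162 / (1+0.111)^5 = 71852.27030
Total PV = 14930.80540 + 71852.27030 = 86783.07570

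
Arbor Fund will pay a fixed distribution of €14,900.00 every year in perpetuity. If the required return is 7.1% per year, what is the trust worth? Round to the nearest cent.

€209859.15

Level perpetuity: PV = C / r = €14,900.00 / 0.071 = €209,859.15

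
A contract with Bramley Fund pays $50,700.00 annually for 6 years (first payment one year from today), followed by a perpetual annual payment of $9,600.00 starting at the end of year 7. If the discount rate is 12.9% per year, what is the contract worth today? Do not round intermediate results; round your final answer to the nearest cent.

PV of 6-year annuity: $50,700.00 × [1 − (1+0.129)^−6] / 0.129 = 203241.44005
Perpetuity value at year 6: $9,600.00 / 0.129 = 74418.60465
PV of perpetuity: 74418.60465 / (1+0.129)^6 = 35935.01837
Total PV = 203241.44005 + 35935.01837 = 239176.45842

$239176.46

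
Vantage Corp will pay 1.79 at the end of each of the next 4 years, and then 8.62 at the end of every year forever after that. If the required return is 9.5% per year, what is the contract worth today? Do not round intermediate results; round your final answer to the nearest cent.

PV of 4-year annuity: 1.79 × [1 − (1+0.095)^−4] / 0.095 = 5.73602
Perpetuity value at year 4: 8.62 / 0.095 = 90.73684
PV of perpetuity: 90.73684 / (1+0.095)^4 = 63.11421
Total PV = 5.73602 + 63.11421 = 68.85024

68.85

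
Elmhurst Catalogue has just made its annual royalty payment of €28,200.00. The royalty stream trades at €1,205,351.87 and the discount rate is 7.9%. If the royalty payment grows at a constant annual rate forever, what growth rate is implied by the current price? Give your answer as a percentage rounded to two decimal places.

P = D₀(1+g)/(r−g) ⇒ P(r−g) = D₀(1+g) ⇒ g(P+D₀) = P·r − D₀
g = (P·r − D₀)/(P + D₀) = (€1,205,351.87×0.079 − €28,200.00) / (€1,205,351.87 + €28,200.00) = 0.054333

5.43%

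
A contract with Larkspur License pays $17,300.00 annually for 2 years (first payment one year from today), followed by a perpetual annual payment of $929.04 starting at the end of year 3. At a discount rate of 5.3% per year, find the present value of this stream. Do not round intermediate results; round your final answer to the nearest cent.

PV of 2-year annuity: $17,300.00 × [1 − (1+0.053)^−2] / 0.053 = 32031.57622
Perpetuity value at year 2: $929.04 / 0.053 = 17529.05660
PV of perpetuity: 17529.05660 / (1+0.053)^2 = 15808.90541
Total PV = 32031.57622 + 15808.90541 = 47840.48164

$47840.48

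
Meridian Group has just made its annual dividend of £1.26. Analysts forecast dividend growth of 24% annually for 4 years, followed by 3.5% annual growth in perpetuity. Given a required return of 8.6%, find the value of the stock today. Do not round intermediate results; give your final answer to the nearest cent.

£50.56

D_1 = 1.56240
D_2 = 1.93738
D_3 = 2.40235
D_4 = 2.97891
Terminal value at year 4: TV = D_4×(1+g_2)/(r−g_2) = 3.08317/0.051 = 60.45434
P_0 = D_1/(1+r)^1 + D_2/(1+r)^2 + D_3/(1+r)^3 + D_4/(1+r)^4 + TV/(1+r)^4
    = 1.43867 + 1.64268 + 1.87563 + 2.14160 + 43.46184 = 50.56043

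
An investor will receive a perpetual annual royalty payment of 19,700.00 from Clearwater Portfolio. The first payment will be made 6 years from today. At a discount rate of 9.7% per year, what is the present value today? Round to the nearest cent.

Value at end of year 5: C / r = 19,700.00 / 0.097 = 203,092.7835
Discount to today: PV = 203,092.7835 / (1 + 0.097)^5 = 203,092.7835 / 1.588668 = 127,838.41

127838.41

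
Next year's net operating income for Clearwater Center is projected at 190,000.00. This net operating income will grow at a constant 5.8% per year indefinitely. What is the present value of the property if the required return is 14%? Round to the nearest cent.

2317073.17

Growing perpetuity: P = D₁ / (r − g) = 190,000.0000 / (0.14 − 0.058) = 2,317,073.17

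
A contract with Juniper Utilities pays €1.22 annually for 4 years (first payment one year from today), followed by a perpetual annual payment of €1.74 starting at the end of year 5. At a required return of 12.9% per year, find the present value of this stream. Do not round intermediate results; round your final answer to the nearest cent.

€11.94

PV of 4-year annuity: €1.22 × [1 − (1+0.129)^−4] / 0.129 = 3.63641
Perpetuity value at year 4: €1.74 / 0.129 = 13.48837
PV of perpetuity: 13.48837 / (1+0.129)^4 = 8.30202
Total PV = 3.63641 + 8.30202 = 11.93843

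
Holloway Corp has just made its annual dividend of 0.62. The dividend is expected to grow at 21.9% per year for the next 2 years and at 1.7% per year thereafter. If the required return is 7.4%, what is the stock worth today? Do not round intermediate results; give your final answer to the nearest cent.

15.75

D_1 = 0.75578
D_2 = 0.92130
Terminal value at year 2: TV = D_2×(1+g_2)/(r−g_2) = 0.93696/0.057 = 16.43786
P_0 = D_1/(1+r)^1 + D_2/(1+r)^2 + TV/(1+r)^2
    = 0.70371 + 0.79871 + 14.25071 = 15.75313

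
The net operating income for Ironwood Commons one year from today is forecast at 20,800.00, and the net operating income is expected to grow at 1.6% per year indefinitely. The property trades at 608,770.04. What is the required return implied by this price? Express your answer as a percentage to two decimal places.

5.02%

P = D₁/(r − g) ⇒ r = D₁/P + g = 20,800.0000/608,770.04 + 0.016 = 0.034167 + 0.016 = 0.050167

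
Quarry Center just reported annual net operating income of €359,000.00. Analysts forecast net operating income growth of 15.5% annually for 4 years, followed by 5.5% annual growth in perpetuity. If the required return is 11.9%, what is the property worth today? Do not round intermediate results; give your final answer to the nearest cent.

D_1 = 414645.00000
D_2 = 478914.97500
D_3 = 553146.79612
D_4 = 638884.54952
Terminal value at year 4: TV = D_4×(1+g_2)/(r−g_2) = 674023.19975/0.064 = 10531612.49607
P_0 = D_1/(1+r)^1 + D_2/(1+r)^2 + D_3/(1+r)^3 + D_4/(1+r)^4 + TV/(1+r)^4
    = 370549.59786 + 382470.76454 + 394775.45402 + 407476.00482 + 6716987.26692 = 8272259.08815

€8272259.09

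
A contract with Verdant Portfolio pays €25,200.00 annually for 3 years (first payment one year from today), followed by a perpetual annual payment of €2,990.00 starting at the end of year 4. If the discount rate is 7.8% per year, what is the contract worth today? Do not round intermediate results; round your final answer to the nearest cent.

PV of 3-year annuity: €25,200.00 × [1 − (1+0.078)^−3] / 0.078 = 65177.92464
Perpetuity value at year 3: €2,990.00 / 0.078 = 38333.33333
PV of perpetuity: 38333.33333 / (1+0.078)^3 = 30599.92085
Total PV = 65177.92464 + 30599.92085 = 95777.84549

€95777.85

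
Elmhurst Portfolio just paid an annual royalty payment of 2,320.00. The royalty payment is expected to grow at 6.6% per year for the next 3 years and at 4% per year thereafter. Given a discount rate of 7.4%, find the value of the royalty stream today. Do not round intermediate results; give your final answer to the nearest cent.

D_1 = 2473.12000
D_2 = 2636.34592
D_3 = 2810.34475
Terminal value at year 3: TV = D_3×(1+g_2)/(r−g_2) = 2922.75854/0.034 = 85963.48649
P_0 = D_1/(1+r)^1 + D_2/(1+r)^2 + D_3/(1+r)^3 + TV/(1+r)^3
    = 2302.71881 + 2285.56634 + 2268.54164 + 69390.68539 = 76247.51217

76247.51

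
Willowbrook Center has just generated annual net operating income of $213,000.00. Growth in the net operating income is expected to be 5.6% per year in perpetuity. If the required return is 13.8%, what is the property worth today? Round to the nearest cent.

$2743024.39

D₁ = D₀ × (1 + g) = $213,000.00 × 1.056 = $224,928.0000
Growing perpetuity: P = D₁ / (r − g) = $224,928.0000 / (0.138 − 0.056) = $2,743,024.39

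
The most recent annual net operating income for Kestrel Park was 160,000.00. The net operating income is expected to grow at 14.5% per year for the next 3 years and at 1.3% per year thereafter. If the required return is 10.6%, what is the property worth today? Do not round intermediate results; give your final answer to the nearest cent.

2448392.20

D_1 = 183200.00000
D_2 = 209764.00000
D_3 = 240179.78000
Terminal value at year 3: TV = D_3×(1+g_2)/(r−g_2) = 243302.11714/0.093 = 2616151.79720
P_0 = D_1/(1+r)^1 + D_2/(1+r)^2 + D_3/(1+r)^3 + TV/(1+r)^3
    = 165641.95298 + 171482.85368 + 177529.71741 + 1933737.67463 = 2448392.19870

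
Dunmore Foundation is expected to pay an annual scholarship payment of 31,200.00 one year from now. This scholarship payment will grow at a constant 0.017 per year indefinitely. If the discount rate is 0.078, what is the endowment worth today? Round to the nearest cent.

Growing perpetuity: P = D₁ / (r − g) = 31,200.0000 / (0.078 − 0.017) = 511,475.41

511475.41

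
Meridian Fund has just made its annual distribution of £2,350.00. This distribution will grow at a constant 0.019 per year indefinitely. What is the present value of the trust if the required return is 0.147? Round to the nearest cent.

£18708.20

D₁ = D₀ × (1 + g) = £2,350.00 × 1.019 = £2,394.6500
Growing perpetuity: P = D₁ / (r − g) = £2,394.6500 / (0.147 − 0.019) = £18,708.20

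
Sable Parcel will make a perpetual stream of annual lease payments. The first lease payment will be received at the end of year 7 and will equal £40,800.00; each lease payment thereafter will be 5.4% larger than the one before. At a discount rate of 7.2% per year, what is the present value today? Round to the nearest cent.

£1493547.18

Value at end of year 6: C₁ / (r − g) = £40,800.00 / (0.072 − 0.054) = £2,266,666.6667
Discount to today: PV = £2,266,666.6667 / (1 + 0.072)^6 = £2,266,666.6667 / 1.517640 = £1,493,547.18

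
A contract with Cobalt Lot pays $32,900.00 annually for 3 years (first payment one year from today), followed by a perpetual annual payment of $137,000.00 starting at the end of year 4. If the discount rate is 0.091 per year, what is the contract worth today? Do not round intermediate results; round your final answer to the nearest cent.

$1242455.65

PV of 3-year annuity: $32,900.00 × [1 − (1+0.091)^−3] / 0.091 = 83131.39532
Perpetuity value at year 3: $137,000.00 / 0.091 = 1505494.50549
PV of perpetuity: 1505494.50549 / (1+0.091)^3 = 1159324.25752
Total PV = 83131.39532 + 1159324.25752 = 1242455.65284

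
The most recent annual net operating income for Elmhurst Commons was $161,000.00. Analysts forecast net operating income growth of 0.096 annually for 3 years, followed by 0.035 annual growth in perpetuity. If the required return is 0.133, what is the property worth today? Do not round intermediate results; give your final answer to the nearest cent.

D_1 = 176456.00000
D_2 = 193395.77600
D_3 = 211961.77050
Terminal value at year 3: TV = D_3×(1+g_2)/(r−g_2) = 219380.43246/0.098 = 2238575.84146
P_0 = D_1/(1+r)^1 + D_2/(1+r)^2 + D_3/(1+r)^3 + TV/(1+r)^3
    = 155742.27714 + 150656.25397 + 145736.32334 + 1539154.02716 = 1991288.88161

$1991288.88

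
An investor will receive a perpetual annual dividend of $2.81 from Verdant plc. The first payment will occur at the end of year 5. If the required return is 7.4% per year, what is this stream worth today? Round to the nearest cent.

$28.54

Value at end of year 4: C / r = $2.81 / 0.074 = $37.9730
Discount to today: PV = $37.9730 / (1 + 0.074)^4 = $37.9730 / 1.330507 = $28.54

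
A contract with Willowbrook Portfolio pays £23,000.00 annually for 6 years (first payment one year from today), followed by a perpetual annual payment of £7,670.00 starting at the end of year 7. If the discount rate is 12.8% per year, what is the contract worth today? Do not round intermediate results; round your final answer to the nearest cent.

£121547.16

PV of 6-year annuity: £23,000.00 × [1 − (1+0.128)^−6] / 0.128 = 92458.02302
Perpetuity value at year 6: £7,670.00 / 0.128 = 59921.87500
PV of perpetuity: 59921.87500 / (1+0.128)^6 = 29089.13428
Total PV = 92458.02302 + 29089.13428 = 121547.15730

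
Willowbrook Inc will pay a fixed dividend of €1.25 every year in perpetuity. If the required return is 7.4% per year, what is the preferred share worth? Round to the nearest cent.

€16.89

Level perpetuity: PV = C / r = €1.25 / 0.074 = €16.89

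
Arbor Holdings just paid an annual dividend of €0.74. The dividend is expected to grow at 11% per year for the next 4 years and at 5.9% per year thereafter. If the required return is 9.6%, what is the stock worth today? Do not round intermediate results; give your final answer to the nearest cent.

D_1 = 0.82140
D_2 = 0.91175
D_3 = 1.01205
D_4 = 1.12337
Terminal value at year 4: TV = D_4×(1+g_2)/(r−g_2) = 1.18965/0.037 = 32.15273
P_0 = D_1/(1+r)^1 + D_2/(1+r)^2 + D_3/(1+r)^3 + D_4/(1+r)^4 + TV/(1+r)^4
    = 0.74945 + 0.75903 + 0.76872 + 0.77854 + 22.28310 = 25.33884

€25.34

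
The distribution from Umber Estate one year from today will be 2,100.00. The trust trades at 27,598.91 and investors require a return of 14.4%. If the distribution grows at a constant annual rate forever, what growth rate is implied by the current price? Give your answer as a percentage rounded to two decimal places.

6.79%

P = D₁/(r−g) ⇒ g = r − D₁/P = 0.144 − 2,100.00/27,598.91 = 0.067910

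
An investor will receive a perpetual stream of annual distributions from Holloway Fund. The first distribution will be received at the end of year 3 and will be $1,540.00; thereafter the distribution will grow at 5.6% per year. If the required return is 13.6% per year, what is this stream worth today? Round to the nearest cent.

$14916.75

Value at end of year 2: C₁ / (r − g) = $1,540.00 / (0.136 − 0.056) = $19,250.0000
Discount to today: PV = $19,250.0000 / (1 + 0.136)^2 = $19,250.0000 / 1.290496 = $14,916.75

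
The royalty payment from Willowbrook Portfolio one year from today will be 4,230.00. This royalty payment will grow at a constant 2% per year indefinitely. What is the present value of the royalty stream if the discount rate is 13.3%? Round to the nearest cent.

Growing perpetuity: P = D₁ / (r − g) = 4,230.0000 / (0.133 − 0.02) = 37,433.63

37433.63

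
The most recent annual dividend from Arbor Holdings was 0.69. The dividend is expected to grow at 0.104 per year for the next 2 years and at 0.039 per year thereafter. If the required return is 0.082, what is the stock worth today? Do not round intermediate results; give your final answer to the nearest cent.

18.78

D_1 = 0.76176
D_2 = 0.84098
Terminal value at year 2: TV = D_2×(1+g_2)/(r−g_2) = 0.87378/0.043 = 20.32050
P_0 = D_1/(1+r)^1 + D_2/(1+r)^2 + TV/(1+r)^2
    = 0.70403 + 0.71834 + 17.35721 = 18.77958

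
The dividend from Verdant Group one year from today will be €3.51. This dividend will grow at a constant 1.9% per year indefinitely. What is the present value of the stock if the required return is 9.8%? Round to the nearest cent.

€44.43

Growing perpetuity: P = D₁ / (r − g) = €3.5100 / (0.098 − 0.019) = €44.43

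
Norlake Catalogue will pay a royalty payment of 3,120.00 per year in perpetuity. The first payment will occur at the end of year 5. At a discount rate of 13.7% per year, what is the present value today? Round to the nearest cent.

Value at end of year 4: C / r = 3,120.00 / 0.137 = 22,773.7226
Discount to today: PV = 22,773.7226 / (1 + 0.137)^4 = 22,773.7226 / 1.671252 = 13,626.75

13626.75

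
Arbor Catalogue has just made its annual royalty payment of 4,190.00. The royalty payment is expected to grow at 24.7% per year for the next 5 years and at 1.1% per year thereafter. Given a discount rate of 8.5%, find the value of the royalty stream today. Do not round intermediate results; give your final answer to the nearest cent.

147217.65

D_1 = 5224.93000
D_2 = 6515.48771
D_3 = 8124.81317
D_4 = 10131.64203
D_5 = 12634.15761
Terminal value at year 5: TV = D_5×(1+g_2)/(r−g_2) = 12773.13334/0.074 = 172609.91004
P_0 = D_1/(1+r)^1 + D_2/(1+r)^2 + D_3/(1+r)^3 + D_4/(1+r)^4 + D_5/(1+r)^5 + TV/(1+r)^5
    = 4815.60369 + 5534.61548 + 6360.98203 + 7310.73235 + 8402.28870 + 114793.43069 = 147217.65293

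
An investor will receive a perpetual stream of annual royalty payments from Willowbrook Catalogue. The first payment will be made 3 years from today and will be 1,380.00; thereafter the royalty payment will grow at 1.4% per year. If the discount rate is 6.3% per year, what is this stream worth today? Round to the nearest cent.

Value at end of year 2: C₁ / (r − g) = 1,380.00 / (0.063 − 0.014) = 28,163.2653
Discount to today: PV = 28,163.2653 / (1 + 0.063)^2 = 28,163.2653 / 1.129969 = 24,923.93

24923.93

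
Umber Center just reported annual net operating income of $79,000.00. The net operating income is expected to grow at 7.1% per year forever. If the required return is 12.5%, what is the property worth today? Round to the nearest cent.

$1566833.33

D₁ = D₀ × (1 + g) = $79,000.00 × 1.071 = $84,609.0000
Growing perpetuity: P = D₁ / (r − g) = $84,609.0000 / (0.125 − 0.071) = $1,566,833.33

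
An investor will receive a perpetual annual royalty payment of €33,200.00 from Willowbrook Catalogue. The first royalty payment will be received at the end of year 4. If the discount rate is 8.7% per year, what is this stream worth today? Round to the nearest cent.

Value at end of year 3: C / r = €33,200.00 / 0.087 = €381,609.1954
Discount to today: PV = €381,609.1954 / (1 + 0.087)^3 = €381,609.1954 / 1.284366 = €297,118.85

€297118.85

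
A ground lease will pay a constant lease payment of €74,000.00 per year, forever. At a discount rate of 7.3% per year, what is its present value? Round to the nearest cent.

Level perpetuity: PV = C / r = €74,000.00 / 0.073 = €1,013,698.63

€1013698.63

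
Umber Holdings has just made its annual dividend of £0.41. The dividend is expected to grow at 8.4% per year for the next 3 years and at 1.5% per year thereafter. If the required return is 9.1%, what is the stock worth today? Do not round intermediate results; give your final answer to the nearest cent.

£6.59

D_1 = 0.44444
D_2 = 0.48177
D_3 = 0.52224
Terminal value at year 3: TV = D_3×(1+g_2)/(r−g_2) = 0.53008/0.076 = 6.97468
P_0 = D_1/(1+r)^1 + D_2/(1+r)^2 + D_3/(1+r)^3 + TV/(1+r)^3
    = 0.40737 + 0.40476 + 0.40216 + 5.37094 = 6.58522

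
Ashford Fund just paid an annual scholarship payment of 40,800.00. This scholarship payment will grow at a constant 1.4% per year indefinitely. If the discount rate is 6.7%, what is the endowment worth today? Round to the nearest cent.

D₁ = D₀ × (1 + g) = 40,800.00 × 1.014 = 41,371.2000
Growing perpetuity: P = D₁ / (r − g) = 41,371.2000 / (0.067 − 0.014) = 780,588.68

780588.68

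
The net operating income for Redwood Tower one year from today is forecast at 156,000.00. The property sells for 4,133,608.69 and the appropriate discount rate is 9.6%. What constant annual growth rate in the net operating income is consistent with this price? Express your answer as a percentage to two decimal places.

P = D₁/(r−g) ⇒ g = r − D₁/P = 0.096 − 156,000.00/4,133,608.69 = 0.058261

5.83%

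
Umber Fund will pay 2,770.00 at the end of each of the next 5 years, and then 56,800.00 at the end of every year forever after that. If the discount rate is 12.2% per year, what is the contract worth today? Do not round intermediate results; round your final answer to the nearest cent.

PV of 5-year annuity: 2,770.00 × [1 − (1+0.122)^−5] / 0.122 = 9935.95429
Perpetuity value at year 5: 56,800.00 / 0.122 = 465573.77049
PV of perpetuity: 465573.77049 / (1+0.122)^5 = 261832.90273
Total PV = 9935.95429 + 261832.90273 = 271768.85702

271768.86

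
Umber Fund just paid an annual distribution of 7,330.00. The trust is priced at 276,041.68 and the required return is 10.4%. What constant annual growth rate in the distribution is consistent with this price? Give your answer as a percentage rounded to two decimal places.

P = D₀(1+g)/(r−g) ⇒ P(r−g) = D₀(1+g) ⇒ g(P+D₀) = P·r − D₀
g = (P·r − D₀)/(P + D₀) = (276,041.68×0.104 − 7,330.00) / (276,041.68 + 7,330.00) = 0.075443

7.54%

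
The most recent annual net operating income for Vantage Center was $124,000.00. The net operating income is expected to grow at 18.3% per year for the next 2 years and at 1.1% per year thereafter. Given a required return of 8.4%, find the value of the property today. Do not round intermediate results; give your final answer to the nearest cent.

D_1 = 146692.00000
D_2 = 173536.63600
Terminal value at year 2: TV = D_2×(1+g_2)/(r−g_2) = 175445.53900/0.073 = 2403363.54789
P_0 = D_1/(1+r)^1 + D_2/(1+r)^2 + TV/(1+r)^2
    = 135324.72325 + 147683.71550 + 2045318.30644 = 2328326.74519

$2328326.75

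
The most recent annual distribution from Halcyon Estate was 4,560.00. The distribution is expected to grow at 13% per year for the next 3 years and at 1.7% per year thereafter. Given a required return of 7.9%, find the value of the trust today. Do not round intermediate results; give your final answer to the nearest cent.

100928.66

D_1 = 5152.80000
D_2 = 5822.66400
D_3 = 6579.61032
Terminal value at year 3: TV = D_3×(1+g_2)/(r−g_2) = 6691.46370/0.062 = 107926.83380
P_0 = D_1/(1+r)^1 + D_2/(1+r)^2 + D_3/(1+r)^3 + TV/(1+r)^3
    = 4775.53290 + 5001.25318 + 5237.64234 + 85914.23007 = 100928.65850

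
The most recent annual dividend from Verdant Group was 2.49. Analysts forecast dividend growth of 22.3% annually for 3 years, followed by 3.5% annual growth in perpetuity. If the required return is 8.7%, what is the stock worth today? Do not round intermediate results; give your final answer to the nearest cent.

80.09

D_1 = 3.04527
D_2 = 3.72437
D_3 = 4.55490
Terminal value at year 3: TV = D_3×(1+g_2)/(r−g_2) = 4.71432/0.052 = 90.66000
P_0 = D_1/(1+r)^1 + D_2/(1+r)^2 + D_3/(1+r)^3 + TV/(1+r)^3
    = 2.80154 + 3.15205 + 3.54642 + 70.58738 = 80.08739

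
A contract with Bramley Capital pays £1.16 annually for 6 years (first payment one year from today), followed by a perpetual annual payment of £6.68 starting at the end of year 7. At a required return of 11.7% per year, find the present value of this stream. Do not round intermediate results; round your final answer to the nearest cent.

PV of 6-year annuity: £1.16 × [1 − (1+0.117)^−6] / 0.117 = 4.81003
Perpetuity value at year 6: £6.68 / 0.117 = 57.09402
PV of perpetuity: 57.09402 / (1+0.117)^6 = 29.39487
Total PV = 4.81003 + 29.39487 = 34.20490

£34.20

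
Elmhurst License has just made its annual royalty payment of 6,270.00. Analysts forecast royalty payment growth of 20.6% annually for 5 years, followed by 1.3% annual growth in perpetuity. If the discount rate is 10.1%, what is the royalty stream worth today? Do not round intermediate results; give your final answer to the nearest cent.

D_1 = 7561.62000
D_2 = 9119.31372
D_3 = 10997.89235
D_4 = 13263.45817
D_5 = 15995.73055
Terminal value at year 5: TV = D_5×(1+g_2)/(r−g_2) = 16203.67505/0.088 = 184132.67102
P_0 = D_1/(1+r)^1 + D_2/(1+r)^2 + D_3/(1+r)^3 + D_4/(1+r)^4 + D_5/(1+r)^5 + TV/(1+r)^5
    = 6867.95640 + 7522.93862 + 8240.38508 + 9026.25287 + 9887.06718 + 113813.62558 = 155358.22574

155358.23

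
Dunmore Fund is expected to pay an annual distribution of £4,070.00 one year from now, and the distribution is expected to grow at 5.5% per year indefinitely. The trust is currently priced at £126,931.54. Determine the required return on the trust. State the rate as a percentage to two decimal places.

P = D₁/(r − g) ⇒ r = D₁/P + g = £4,070.0000/£126,931.54 + 0.055 = 0.032065 + 0.055 = 0.087065

8.71%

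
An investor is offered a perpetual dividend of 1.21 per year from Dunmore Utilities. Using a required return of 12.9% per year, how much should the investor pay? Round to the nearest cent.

9.38

Level perpetuity: PV = C / r = 1.21 / 0.129 = 9.38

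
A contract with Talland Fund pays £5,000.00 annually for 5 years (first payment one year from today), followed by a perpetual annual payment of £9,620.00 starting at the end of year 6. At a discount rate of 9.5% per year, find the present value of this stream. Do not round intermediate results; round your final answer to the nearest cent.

£83523.70

PV of 5-year annuity: £5,000.00 × [1 − (1+0.095)^−5] / 0.095 = 19198.54393
Perpetuity value at year 5: £9,620.00 / 0.095 = 101263.15789
PV of perpetuity: 101263.15789 / (1+0.095)^5 = 64325.15937
Total PV = 19198.54393 + 64325.15937 = 83523.70330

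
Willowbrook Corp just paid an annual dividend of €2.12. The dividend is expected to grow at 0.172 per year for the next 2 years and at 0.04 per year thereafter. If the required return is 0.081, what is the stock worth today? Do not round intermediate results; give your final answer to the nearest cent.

D_1 = 2.48464
D_2 = 2.91200
Terminal value at year 2: TV = D_2×(1+g_2)/(r−g_2) = 3.02848/0.041 = 73.86532
P_0 = D_1/(1+r)^1 + D_2/(1+r)^2 + TV/(1+r)^2
    = 2.29846 + 2.49195 + 63.21049 = 68.00091

€68.00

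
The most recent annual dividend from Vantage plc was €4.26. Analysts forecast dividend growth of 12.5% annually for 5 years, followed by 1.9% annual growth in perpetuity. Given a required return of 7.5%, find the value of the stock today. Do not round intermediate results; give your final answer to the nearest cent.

D_1 = 4.79250
D_2 = 5.39156
D_3 = 6.06551
D_4 = 6.82370
D_5 = 7.67666
Terminal value at year 5: TV = D_5×(1+g_2)/(r−g_2) = 7.82251/0.056 = 139.68776
P_0 = D_1/(1+r)^1 + D_2/(1+r)^2 + D_3/(1+r)^3 + D_4/(1+r)^4 + D_5/(1+r)^5 + TV/(1+r)^5
    = 4.45814 + 4.66549 + 4.88249 + 5.10959 + 5.34724 + 97.30072 = 121.76368

€121.76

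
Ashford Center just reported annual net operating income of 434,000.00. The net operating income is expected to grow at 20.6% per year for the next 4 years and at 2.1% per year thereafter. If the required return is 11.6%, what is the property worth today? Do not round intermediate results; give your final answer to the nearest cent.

8476366.53

D_1 = 523404.00000
D_2 = 631225.22400
D_3 = 761257.62014
D_4 = 918076.68989
Terminal value at year 4: TV = D_4×(1+g_2)/(r−g_2) = 937356.30038/0.095 = 9866908.42507
P_0 = D_1/(1+r)^1 + D_2/(1+r)^2 + D_3/(1+r)^3 + D_4/(1+r)^4 + TV/(1+r)^4
    = 469000.00000 + 506822.58065 + 547695.36941 + 591864.35081 + 6360984.23345 = 8476366.53431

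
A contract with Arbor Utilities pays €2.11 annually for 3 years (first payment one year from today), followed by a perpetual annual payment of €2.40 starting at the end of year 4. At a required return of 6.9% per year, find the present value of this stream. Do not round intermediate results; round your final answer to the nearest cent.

PV of 3-year annuity: €2.11 × [1 − (1+0.069)^−3] / 0.069 = 5.54744
Perpetuity value at year 3: €2.40 / 0.069 = 34.78261
PV of perpetuity: 34.78261 / (1+0.069)^3 = 28.47273
Total PV = 5.54744 + 28.47273 = 34.02016

€34.02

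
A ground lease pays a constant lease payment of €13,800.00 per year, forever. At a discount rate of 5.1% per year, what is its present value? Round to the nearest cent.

€270588.24

Level perpetuity: PV = C / r = €13,800.00 / 0.051 = €270,588.24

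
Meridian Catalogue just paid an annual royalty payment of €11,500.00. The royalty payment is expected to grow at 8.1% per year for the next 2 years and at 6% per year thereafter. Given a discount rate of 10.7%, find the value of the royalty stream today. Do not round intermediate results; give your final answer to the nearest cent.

€269517.62

D_1 = 12431.50000
D_2 = 13438.45150
Terminal value at year 2: TV = D_2×(1+g_2)/(r−g_2) = 14244.75859/0.047 = 303079.97000
P_0 = D_1/(1+r)^1 + D_2/(1+r)^2 + TV/(1+r)^2
    = 11229.90063 + 10966.14506 + 247321.56948 = 269517.61518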